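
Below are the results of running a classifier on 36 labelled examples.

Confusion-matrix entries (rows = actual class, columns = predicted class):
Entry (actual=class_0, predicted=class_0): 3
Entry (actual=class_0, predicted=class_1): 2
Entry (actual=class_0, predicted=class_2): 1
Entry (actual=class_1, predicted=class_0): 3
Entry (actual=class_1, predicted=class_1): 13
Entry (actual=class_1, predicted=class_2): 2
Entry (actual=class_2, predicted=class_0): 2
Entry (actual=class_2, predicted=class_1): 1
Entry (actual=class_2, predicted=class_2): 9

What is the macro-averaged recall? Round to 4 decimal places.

Per-class recall (TP/(TP+FN)):
  class_0: TP=3, FN=2+1=3 → 3/6 = 0.50000
  class_1: TP=13, FN=3+2=5 → 13/18 = 0.72222
  class_2: TP=9, FN=2+1=3 → 9/12 = 0.75000
Macro-recall = mean = (0.50000 + 0.72222 + 0.75000) / 3 = 0.6574

0.6574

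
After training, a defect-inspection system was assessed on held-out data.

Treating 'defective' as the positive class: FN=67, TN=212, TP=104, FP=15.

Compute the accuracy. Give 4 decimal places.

0.7940

Accuracy = (TP+TN)/N = (104+212)/398 = 0.7940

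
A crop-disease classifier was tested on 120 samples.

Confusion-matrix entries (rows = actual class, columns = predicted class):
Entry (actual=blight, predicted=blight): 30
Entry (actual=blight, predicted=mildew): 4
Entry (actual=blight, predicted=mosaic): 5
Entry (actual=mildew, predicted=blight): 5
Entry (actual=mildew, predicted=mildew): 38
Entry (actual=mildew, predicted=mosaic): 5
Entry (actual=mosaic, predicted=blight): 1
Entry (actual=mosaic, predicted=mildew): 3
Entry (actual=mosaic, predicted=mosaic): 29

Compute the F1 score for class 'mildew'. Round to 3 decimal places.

One-vs-rest for 'mildew': TP = diagonal; FP = other classes predicted 'mildew'; FN = 'mildew' predicted as other.
F1 score = 2·TP/(2·TP+FP+FN).
mildew: TP=38, FP=4+3=7, FN=5+5=10 → 76/93 = 0.8172

0.817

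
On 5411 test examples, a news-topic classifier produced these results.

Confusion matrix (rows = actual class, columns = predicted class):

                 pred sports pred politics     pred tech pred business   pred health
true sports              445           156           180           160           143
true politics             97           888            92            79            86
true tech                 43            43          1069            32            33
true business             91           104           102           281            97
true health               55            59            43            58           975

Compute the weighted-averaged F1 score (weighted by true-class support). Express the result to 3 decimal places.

0.664

Per-class F1 score (2·TP/(2·TP+FP+FN)):
  sports: TP=445, FP=97+43+91+55=286, FN=156+180+160+143=639 → 890/1815 = 0.4904
  politics: TP=888, FP=156+43+104+59=362, FN=97+92+79+86=354 → 1776/2492 = 0.7127
  tech: TP=1069, FP=180+92+102+43=417, FN=43+43+32+33=151 → 2138/2706 = 0.7901
  business: TP=281, FP=160+79+32+58=329, FN=91+104+102+97=394 → 562/1285 = 0.4374
  health: TP=975, FP=143+86+33+97=359, FN=55+59+43+58=215 → 1950/2524 = 0.7726
Weighted-F1 score = Σ (supportᵢ/N)·F1 scoreᵢ with N=5411: (1084/5411)·0.4904 + (1242/5411)·0.7127 + (1220/5411)·0.7901 + (675/5411)·0.4374 + (1190/5411)·0.7726 = 0.664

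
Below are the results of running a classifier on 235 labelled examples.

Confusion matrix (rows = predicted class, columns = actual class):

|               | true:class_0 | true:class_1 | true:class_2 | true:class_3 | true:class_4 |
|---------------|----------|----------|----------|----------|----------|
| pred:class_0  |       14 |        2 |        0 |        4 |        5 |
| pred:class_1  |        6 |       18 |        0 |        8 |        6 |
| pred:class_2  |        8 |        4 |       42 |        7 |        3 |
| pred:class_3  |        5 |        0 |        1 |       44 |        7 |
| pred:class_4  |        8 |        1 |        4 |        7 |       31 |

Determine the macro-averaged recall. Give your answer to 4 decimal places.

0.6360

Per-class recall (TP/(TP+FN)):
  class_0: TP=14, FN=6+8+5+8=27 → 14/41 = 0.34146
  class_1: TP=18, FN=2+4+0+1=7 → 18/25 = 0.72000
  class_2: TP=42, FN=0+0+1+4=5 → 42/47 = 0.89362
  class_3: TP=44, FN=4+8+7+7=26 → 44/70 = 0.62857
  class_4: TP=31, FN=5+6+3+7=21 → 31/52 = 0.59615
Macro-recall = mean = (0.34146 + 0.72000 + 0.89362 + 0.62857 + 0.59615) / 5 = 0.6360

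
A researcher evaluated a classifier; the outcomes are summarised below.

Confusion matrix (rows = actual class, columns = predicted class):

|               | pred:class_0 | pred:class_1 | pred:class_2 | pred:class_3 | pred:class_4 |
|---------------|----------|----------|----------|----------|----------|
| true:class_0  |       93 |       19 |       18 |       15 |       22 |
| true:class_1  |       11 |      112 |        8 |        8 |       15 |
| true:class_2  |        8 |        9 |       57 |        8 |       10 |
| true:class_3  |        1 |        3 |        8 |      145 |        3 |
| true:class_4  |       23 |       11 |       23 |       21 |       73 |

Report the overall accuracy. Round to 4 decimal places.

0.6630

Accuracy = trace / total = (93+112+57+145+73=480) / 724 = 480/724 = 0.6630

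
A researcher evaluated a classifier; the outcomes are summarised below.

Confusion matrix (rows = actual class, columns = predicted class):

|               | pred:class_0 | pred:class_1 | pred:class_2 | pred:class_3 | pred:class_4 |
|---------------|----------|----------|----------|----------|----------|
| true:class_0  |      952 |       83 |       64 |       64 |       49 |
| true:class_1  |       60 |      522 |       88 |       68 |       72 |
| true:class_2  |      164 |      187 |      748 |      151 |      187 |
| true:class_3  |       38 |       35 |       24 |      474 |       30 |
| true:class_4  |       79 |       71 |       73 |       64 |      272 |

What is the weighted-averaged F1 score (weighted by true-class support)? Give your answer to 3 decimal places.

Per-class F1 score (2·TP/(2·TP+FP+FN)):
  class_0: TP=952, FP=60+164+38+79=341, FN=83+64+64+49=260 → 1904/2505 = 0.7601
  class_1: TP=522, FP=83+187+35+71=376, FN=60+88+68+72=288 → 1044/1708 = 0.6112
  class_2: TP=748, FP=64+88+24+73=249, FN=164+187+151+187=689 → 1496/2434 = 0.6146
  class_3: TP=474, FP=64+68+151+64=347, FN=38+35+24+30=127 → 948/1422 = 0.6667
  class_4: TP=272, FP=49+72+187+30=338, FN=79+71+73+64=287 → 544/1169 = 0.4654
Weighted-F1 score = Σ (supportᵢ/N)·F1 scoreᵢ with N=4619: (1212/4619)·0.7601 + (810/4619)·0.6112 + (1437/4619)·0.6146 + (601/4619)·0.6667 + (559/4619)·0.4654 = 0.641

0.641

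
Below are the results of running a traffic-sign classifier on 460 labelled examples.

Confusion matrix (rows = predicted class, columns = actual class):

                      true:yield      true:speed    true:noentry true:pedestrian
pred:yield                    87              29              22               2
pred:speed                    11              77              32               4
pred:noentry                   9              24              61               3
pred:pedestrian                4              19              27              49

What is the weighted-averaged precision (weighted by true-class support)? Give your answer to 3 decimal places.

0.608

Per-class precision (TP/(TP+FP)):
  yield: TP=87, FP=29+22+2=53 → 87/140 = 0.6214
  speed: TP=77, FP=11+32+4=47 → 77/124 = 0.6210
  noentry: TP=61, FP=9+24+3=36 → 61/97 = 0.6289
  pedestrian: TP=49, FP=4+19+27=50 → 49/99 = 0.4949
Weighted-precision = Σ (supportᵢ/N)·precisionᵢ with N=460: (111/460)·0.6214 + (149/460)·0.6210 + (142/460)·0.6289 + (58/460)·0.4949 = 0.608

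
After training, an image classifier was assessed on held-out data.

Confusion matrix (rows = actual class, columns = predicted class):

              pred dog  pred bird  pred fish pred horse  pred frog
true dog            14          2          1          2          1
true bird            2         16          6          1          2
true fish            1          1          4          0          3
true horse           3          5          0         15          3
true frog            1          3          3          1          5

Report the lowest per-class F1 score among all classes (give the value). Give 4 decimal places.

0.3478

Per-class F1 score (2·TP/(2·TP+FP+FN)):
  dog: TP=14, FP=2+1+3+1=7, FN=2+1+2+1=6 → 28/41 = 0.68293
  bird: TP=16, FP=2+1+5+3=11, FN=2+6+1+2=11 → 32/54 = 0.59259
  fish: TP=4, FP=1+6+0+3=10, FN=1+1+0+3=5 → 8/23 = 0.34783
  horse: TP=15, FP=2+1+0+1=4, FN=3+5+0+3=11 → 30/45 = 0.66667
  frog: TP=5, FP=1+2+3+3=9, FN=1+3+3+1=8 → 10/27 = 0.37037
Lowest is class 'fish' with F1 score = 0.3478.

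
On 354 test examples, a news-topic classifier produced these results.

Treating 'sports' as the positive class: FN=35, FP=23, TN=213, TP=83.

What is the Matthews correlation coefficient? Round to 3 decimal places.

0.624

MCC = (TP·TN − FP·FN) / √((TP+FP)(TP+FN)(TN+FP)(TN+FN))
Numerator = 83·213 − 23·35 = 16874
Denominator = √(106·118·236·248) = √732068224 = 27056.7593
MCC = 16874 / 27056.7593 = 0.624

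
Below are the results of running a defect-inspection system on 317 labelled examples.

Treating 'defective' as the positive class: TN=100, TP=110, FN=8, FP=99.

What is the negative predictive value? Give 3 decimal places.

0.926

NPV = TN/(TN+FN) = 100/(100+8) = 0.926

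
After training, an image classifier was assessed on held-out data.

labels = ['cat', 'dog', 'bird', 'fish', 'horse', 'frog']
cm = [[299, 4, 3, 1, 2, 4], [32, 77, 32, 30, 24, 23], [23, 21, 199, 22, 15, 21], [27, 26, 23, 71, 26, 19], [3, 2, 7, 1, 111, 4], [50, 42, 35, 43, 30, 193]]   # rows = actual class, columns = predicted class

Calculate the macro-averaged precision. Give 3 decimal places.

0.582

Per-class precision (TP/(TP+FP)):
  cat: TP=299, FP=32+23+27+3+50=135 → 299/434 = 0.6889
  dog: TP=77, FP=4+21+26+2+42=95 → 77/172 = 0.4477
  bird: TP=199, FP=3+32+23+7+35=100 → 199/299 = 0.6656
  fish: TP=71, FP=1+30+22+1+43=97 → 71/168 = 0.4226
  horse: TP=111, FP=2+24+15+26+30=97 → 111/208 = 0.5337
  frog: TP=193, FP=4+23+21+19+4=71 → 193/264 = 0.7311
Macro-precision = mean = (0.6889 + 0.4477 + 0.6656 + 0.4226 + 0.5337 + 0.7311) / 6 = 0.582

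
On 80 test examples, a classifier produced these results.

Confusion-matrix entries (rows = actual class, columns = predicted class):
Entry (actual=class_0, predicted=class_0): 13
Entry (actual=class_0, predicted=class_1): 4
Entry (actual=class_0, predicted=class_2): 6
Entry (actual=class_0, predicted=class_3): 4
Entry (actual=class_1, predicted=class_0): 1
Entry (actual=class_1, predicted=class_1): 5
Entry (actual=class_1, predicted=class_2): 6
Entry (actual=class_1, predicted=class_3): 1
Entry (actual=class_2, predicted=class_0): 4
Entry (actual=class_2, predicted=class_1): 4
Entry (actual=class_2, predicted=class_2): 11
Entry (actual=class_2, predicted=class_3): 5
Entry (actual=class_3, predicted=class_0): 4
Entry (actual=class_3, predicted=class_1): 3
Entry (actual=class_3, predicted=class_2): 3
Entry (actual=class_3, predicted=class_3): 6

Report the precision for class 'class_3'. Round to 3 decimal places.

0.375

Take TP from the diagonal, FP from the rest of the 'class_3' prediction marginal, FN from the rest of the 'class_3' actual marginal.
precision = TP/(TP+FP).
class_3: TP=6, FP=4+1+5=10 → 6/16 = 0.3750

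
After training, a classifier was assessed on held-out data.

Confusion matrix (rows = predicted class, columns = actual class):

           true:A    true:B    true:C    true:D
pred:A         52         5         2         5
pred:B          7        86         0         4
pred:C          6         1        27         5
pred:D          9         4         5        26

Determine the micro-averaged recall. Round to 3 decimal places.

0.783

Micro-averaging pools counts across classes: ΣTP=191, ΣFP=53, ΣFN=53.
Micro-recall = TP/(TP+FN) on pooled counts = 0.783 (equals overall accuracy in single-label multiclass).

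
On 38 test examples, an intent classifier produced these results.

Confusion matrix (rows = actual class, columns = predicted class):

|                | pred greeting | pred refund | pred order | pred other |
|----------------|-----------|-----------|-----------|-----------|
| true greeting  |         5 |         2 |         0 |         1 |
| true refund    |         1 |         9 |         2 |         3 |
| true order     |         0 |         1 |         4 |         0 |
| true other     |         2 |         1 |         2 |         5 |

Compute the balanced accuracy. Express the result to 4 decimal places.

0.6313

Balanced accuracy = mean of per-class recall.
  greeting: recall = 5/8 = 0.62500
  refund: recall = 9/15 = 0.60000
  order: recall = 4/5 = 0.80000
  other: recall = 5/10 = 0.50000
Mean = (0.62500 + 0.60000 + 0.80000 + 0.50000) / 4 = 0.6313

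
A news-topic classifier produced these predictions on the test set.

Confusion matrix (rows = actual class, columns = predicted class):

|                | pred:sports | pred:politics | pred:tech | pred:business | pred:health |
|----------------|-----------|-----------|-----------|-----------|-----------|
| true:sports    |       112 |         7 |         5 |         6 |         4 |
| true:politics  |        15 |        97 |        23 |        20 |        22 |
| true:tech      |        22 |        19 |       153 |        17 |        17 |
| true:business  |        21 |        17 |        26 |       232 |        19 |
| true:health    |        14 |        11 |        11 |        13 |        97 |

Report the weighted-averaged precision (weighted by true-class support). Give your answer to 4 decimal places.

Per-class precision (TP/(TP+FP)):
  sports: TP=112, FP=15+22+21+14=72 → 112/184 = 0.60870
  politics: TP=97, FP=7+19+17+11=54 → 97/151 = 0.64238
  tech: TP=153, FP=5+23+26+11=65 → 153/218 = 0.70183
  business: TP=232, FP=6+20+17+13=56 → 232/288 = 0.80556
  health: TP=97, FP=4+22+17+19=62 → 97/159 = 0.61006
Weighted-precision = Σ (supportᵢ/N)·precisionᵢ with N=1000: (134/1000)·0.60870 + (177/1000)·0.64238 + (228/1000)·0.70183 + (315/1000)·0.80556 + (146/1000)·0.61006 = 0.6981

0.6981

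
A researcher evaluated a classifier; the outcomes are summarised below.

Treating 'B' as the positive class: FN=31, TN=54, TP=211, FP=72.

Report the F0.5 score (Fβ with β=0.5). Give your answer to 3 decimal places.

0.768

Fβ = (1+β²)·TP / ((1+β²)·TP + β²·FN + FP), with β²=1/4
= 1.25·211 / (1.25·211 + 0.25·31 + 72) = 0.768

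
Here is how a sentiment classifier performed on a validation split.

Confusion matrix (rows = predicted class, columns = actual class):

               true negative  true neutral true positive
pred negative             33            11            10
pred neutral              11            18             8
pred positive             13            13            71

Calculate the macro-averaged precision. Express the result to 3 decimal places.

0.610

Per-class precision (TP/(TP+FP)):
  negative: TP=33, FP=11+10=21 → 33/54 = 0.6111
  neutral: TP=18, FP=11+8=19 → 18/37 = 0.4865
  positive: TP=71, FP=13+13=26 → 71/97 = 0.7320
Macro-precision = mean = (0.6111 + 0.4865 + 0.7320) / 3 = 0.610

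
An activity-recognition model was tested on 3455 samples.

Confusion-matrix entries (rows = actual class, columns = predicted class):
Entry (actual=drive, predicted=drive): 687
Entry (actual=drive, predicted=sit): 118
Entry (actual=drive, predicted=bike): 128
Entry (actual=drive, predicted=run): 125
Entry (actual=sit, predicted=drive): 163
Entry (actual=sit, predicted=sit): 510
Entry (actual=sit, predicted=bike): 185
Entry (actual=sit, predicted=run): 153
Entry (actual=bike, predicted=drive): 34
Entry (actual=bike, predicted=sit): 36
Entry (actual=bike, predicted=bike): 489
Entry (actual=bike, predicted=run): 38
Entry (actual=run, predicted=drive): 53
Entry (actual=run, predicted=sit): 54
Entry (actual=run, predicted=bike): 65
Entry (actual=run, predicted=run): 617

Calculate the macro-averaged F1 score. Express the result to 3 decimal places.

Per-class F1 score (2·TP/(2·TP+FP+FN)):
  drive: TP=687, FP=163+34+53=250, FN=118+128+125=371 → 1374/1995 = 0.6887
  sit: TP=510, FP=118+36+54=208, FN=163+185+153=501 → 1020/1729 = 0.5899
  bike: TP=489, FP=128+185+65=378, FN=34+36+38=108 → 978/1464 = 0.6680
  run: TP=617, FP=125+153+38=316, FN=53+54+65=172 → 1234/1722 = 0.7166
Macro-F1 score = mean = (0.6887 + 0.5899 + 0.6680 + 0.7166) / 4 = 0.666

0.666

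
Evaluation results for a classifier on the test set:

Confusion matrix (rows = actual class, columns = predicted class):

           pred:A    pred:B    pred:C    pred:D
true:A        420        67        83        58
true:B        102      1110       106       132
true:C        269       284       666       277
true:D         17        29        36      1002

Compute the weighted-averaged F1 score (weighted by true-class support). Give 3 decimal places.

0.676

Per-class F1 score (2·TP/(2·TP+FP+FN)):
  A: TP=420, FP=102+269+17=388, FN=67+83+58=208 → 840/1436 = 0.5850
  B: TP=1110, FP=67+284+29=380, FN=102+106+132=340 → 2220/2940 = 0.7551
  C: TP=666, FP=83+106+36=225, FN=269+284+277=830 → 1332/2387 = 0.5580
  D: TP=1002, FP=58+132+277=467, FN=17+29+36=82 → 2004/2553 = 0.7850
Weighted-F1 score = Σ (supportᵢ/N)·F1 scoreᵢ with N=4658: (628/4658)·0.5850 + (1450/4658)·0.7551 + (1496/4658)·0.5580 + (1084/4658)·0.7850 = 0.676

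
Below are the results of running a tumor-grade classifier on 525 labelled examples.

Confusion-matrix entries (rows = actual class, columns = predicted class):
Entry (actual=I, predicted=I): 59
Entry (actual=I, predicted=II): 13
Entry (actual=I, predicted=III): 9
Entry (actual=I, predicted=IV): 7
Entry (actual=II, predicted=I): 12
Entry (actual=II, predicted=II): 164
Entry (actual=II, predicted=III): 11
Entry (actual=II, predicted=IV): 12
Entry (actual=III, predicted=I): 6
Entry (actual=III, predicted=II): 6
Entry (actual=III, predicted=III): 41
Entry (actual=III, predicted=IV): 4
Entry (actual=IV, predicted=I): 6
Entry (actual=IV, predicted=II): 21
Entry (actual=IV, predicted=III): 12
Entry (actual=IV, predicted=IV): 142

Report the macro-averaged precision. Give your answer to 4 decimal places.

0.7343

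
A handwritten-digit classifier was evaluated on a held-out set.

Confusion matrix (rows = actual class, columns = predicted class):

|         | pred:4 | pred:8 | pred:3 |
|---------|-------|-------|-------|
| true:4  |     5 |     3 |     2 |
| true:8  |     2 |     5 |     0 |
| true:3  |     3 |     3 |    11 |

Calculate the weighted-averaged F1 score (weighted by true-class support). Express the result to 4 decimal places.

0.6281

Per-class F1 score (2·TP/(2·TP+FP+FN)):
  4: TP=5, FP=2+3=5, FN=3+2=5 → 10/20 = 0.50000
  8: TP=5, FP=3+3=6, FN=2+0=2 → 10/18 = 0.55556
  3: TP=11, FP=2+0=2, FN=3+3=6 → 22/30 = 0.73333
Weighted-F1 score = Σ (supportᵢ/N)·F1 scoreᵢ with N=34: (10/34)·0.50000 + (7/34)·0.55556 + (17/34)·0.73333 = 0.6281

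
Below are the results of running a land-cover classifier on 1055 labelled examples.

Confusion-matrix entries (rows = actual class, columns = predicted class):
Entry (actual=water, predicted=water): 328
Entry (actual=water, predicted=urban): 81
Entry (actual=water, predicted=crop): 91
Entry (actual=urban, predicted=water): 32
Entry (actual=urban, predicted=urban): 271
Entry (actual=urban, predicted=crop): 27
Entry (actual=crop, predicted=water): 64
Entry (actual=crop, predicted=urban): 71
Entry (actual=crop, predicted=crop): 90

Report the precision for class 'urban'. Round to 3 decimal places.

0.641

Treat 'urban' as positive and all other classes as negative.
precision = TP/(TP+FP).
urban: TP=271, FP=81+71=152 → 271/423 = 0.6407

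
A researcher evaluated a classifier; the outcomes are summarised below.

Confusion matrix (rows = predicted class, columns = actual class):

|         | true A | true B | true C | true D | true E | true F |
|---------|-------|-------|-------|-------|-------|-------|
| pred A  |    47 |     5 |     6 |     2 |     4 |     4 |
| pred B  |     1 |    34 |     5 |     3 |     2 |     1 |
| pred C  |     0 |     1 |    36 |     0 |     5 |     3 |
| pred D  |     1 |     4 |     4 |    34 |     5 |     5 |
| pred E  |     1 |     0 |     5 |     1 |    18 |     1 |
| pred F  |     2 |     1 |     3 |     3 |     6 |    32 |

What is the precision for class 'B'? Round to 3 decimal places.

0.739

Take TP from the diagonal, FP from the rest of the 'B' prediction marginal, FN from the rest of the 'B' actual marginal.
precision = TP/(TP+FP).
B: TP=34, FP=1+5+3+2+1=12 → 34/46 = 0.7391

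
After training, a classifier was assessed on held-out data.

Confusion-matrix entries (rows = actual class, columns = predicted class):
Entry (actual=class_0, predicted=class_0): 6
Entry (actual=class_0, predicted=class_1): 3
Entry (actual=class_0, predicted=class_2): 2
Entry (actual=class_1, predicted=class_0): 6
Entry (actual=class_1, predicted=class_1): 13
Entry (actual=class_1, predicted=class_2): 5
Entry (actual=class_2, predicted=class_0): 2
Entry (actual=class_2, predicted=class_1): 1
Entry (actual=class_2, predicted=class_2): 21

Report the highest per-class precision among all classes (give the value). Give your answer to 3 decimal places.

0.765

Per-class precision (TP/(TP+FP)):
  class_0: TP=6, FP=6+2=8 → 6/14 = 0.4286
  class_1: TP=13, FP=3+1=4 → 13/17 = 0.7647
  class_2: TP=21, FP=2+5=7 → 21/28 = 0.7500
Highest is class 'class_1' with precision = 0.765.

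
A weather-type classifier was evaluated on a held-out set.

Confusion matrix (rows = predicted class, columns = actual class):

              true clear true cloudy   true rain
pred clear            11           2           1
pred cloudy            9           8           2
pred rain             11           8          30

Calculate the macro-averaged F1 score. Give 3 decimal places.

Per-class F1 score (2·TP/(2·TP+FP+FN)):
  clear: TP=11, FP=2+1=3, FN=9+11=20 → 22/45 = 0.4889
  cloudy: TP=8, FP=9+2=11, FN=2+8=10 → 16/37 = 0.4324
  rain: TP=30, FP=11+8=19, FN=1+2=3 → 60/82 = 0.7317
Macro-F1 score = mean = (0.4889 + 0.4324 + 0.7317) / 3 = 0.551

0.551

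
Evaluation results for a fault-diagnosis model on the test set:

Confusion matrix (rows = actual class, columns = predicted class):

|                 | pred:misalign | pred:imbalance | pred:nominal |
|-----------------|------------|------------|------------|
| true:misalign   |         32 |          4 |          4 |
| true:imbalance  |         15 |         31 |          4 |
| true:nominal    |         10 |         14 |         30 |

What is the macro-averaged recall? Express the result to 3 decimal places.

0.659

Per-class recall (TP/(TP+FN)):
  misalign: TP=32, FN=4+4=8 → 32/40 = 0.8000
  imbalance: TP=31, FN=15+4=19 → 31/50 = 0.6200
  nominal: TP=30, FN=10+14=24 → 30/54 = 0.5556
Macro-recall = mean = (0.8000 + 0.6200 + 0.5556) / 3 = 0.659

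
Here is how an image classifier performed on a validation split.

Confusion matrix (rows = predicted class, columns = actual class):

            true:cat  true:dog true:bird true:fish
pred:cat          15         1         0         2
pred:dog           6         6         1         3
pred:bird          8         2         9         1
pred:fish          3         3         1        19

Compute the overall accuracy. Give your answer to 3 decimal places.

Accuracy = trace / total = (15+6+9+19=49) / 80 = 49/80 = 0.613

0.613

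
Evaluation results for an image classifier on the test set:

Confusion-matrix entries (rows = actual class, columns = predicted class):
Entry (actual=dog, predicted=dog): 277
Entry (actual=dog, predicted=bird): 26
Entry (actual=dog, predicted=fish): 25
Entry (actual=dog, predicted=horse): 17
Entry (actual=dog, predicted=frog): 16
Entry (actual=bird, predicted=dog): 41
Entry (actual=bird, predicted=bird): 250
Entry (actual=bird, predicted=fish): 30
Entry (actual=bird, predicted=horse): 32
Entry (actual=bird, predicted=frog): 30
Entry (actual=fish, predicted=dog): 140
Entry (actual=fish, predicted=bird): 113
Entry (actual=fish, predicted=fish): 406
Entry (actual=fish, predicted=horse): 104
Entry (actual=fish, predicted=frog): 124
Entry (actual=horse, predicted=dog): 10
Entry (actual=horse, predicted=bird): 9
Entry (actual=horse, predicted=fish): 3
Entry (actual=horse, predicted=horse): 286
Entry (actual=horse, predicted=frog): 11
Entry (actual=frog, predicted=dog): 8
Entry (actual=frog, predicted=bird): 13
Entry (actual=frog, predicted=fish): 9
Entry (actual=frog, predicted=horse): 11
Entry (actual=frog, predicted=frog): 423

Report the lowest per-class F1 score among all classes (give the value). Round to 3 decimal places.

0.597

Per-class F1 score (2·TP/(2·TP+FP+FN)):
  dog: TP=277, FP=41+140+10+8=199, FN=26+25+17+16=84 → 554/837 = 0.6619
  bird: TP=250, FP=26+113+9+13=161, FN=41+30+32+30=133 → 500/794 = 0.6297
  fish: TP=406, FP=25+30+3+9=67, FN=140+113+104+124=481 → 812/1360 = 0.5971
  horse: TP=286, FP=17+32+104+11=164, FN=10+9+3+11=33 → 572/769 = 0.7438
  frog: TP=423, FP=16+30+124+11=181, FN=8+13+9+11=41 → 846/1068 = 0.7921
Lowest is class 'fish' with F1 score = 0.597.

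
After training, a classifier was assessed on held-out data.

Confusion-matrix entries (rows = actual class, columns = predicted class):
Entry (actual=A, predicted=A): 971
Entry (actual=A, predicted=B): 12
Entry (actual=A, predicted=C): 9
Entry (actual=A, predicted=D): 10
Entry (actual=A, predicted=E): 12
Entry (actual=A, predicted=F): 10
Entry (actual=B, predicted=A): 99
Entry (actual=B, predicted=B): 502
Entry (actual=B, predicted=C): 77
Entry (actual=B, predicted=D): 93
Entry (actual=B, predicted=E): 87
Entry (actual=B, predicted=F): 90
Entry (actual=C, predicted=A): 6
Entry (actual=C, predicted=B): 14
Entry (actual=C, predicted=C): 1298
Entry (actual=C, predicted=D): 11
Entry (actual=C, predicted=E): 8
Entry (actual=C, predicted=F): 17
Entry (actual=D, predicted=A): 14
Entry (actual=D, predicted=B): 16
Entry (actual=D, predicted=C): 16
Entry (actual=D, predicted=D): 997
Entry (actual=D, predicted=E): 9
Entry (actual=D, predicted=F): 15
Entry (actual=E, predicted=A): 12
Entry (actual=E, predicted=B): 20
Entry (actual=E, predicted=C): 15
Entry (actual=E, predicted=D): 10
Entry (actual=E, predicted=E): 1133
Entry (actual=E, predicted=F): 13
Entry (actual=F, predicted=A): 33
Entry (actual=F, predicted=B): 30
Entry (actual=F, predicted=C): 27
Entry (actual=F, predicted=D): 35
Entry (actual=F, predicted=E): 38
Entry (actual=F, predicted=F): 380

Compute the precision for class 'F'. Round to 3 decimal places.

0.724

precision = TP/(TP+FP).
F: TP=380, FP=10+90+17+15+13=145 → 380/525 = 0.7238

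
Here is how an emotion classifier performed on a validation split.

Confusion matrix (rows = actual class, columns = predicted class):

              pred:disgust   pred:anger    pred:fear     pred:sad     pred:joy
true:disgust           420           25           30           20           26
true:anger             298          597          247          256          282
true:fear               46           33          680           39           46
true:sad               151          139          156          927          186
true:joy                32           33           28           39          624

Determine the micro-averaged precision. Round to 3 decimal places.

Micro-averaging pools counts across classes: ΣTP=3248, ΣFP=2112, ΣFN=2112.
Micro-precision = TP/(TP+FP) on pooled counts = 0.606 (equals overall accuracy in single-label multiclass).

0.606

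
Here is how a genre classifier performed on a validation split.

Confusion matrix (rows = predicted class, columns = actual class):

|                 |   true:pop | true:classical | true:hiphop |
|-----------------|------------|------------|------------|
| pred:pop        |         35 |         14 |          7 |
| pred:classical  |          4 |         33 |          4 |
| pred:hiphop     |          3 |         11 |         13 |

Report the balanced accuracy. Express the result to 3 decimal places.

0.648

Balanced accuracy = mean of per-class recall.
  pop: recall = 35/42 = 0.8333
  classical: recall = 33/58 = 0.5690
  hiphop: recall = 13/24 = 0.5417
Mean = (0.8333 + 0.5690 + 0.5417) / 3 = 0.648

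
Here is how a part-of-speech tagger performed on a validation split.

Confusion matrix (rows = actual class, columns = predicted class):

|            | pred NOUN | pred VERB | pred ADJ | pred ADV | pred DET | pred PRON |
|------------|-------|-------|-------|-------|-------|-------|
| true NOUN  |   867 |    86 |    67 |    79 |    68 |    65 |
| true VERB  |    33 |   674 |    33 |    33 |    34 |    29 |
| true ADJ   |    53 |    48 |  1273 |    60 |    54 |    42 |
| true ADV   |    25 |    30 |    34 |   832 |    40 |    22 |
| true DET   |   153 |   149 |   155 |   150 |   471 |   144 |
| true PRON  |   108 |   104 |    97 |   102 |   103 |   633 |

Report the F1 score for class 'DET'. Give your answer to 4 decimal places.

0.4729

F1 score = 2·TP/(2·TP+FP+FN).
DET: TP=471, FP=68+34+54+40+103=299, FN=153+149+155+150+144=751 → 942/1992 = 0.47289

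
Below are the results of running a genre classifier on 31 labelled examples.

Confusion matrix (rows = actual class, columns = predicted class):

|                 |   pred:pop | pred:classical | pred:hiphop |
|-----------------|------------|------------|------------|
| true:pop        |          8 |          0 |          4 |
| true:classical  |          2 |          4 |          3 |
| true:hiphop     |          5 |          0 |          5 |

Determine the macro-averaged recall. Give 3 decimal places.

Per-class recall (TP/(TP+FN)):
  pop: TP=8, FN=0+4=4 → 8/12 = 0.6667
  classical: TP=4, FN=2+3=5 → 4/9 = 0.4444
  hiphop: TP=5, FN=5+0=5 → 5/10 = 0.5000
Macro-recall = mean = (0.6667 + 0.4444 + 0.5000) / 3 = 0.537

0.537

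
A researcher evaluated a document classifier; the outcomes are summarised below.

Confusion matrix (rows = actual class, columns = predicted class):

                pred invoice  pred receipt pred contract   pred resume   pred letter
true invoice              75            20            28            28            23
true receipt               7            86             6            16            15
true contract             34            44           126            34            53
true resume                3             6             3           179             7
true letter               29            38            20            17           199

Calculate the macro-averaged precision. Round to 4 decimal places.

Per-class precision (TP/(TP+FP)):
  invoice: TP=75, FP=7+34+3+29=73 → 75/148 = 0.50676
  receipt: TP=86, FP=20+44+6+38=108 → 86/194 = 0.44330
  contract: TP=126, FP=28+6+3+20=57 → 126/183 = 0.68852
  resume: TP=179, FP=28+16+34+17=95 → 179/274 = 0.65328
  letter: TP=199, FP=23+15+53+7=98 → 199/297 = 0.67003
Macro-precision = mean = (0.50676 + 0.44330 + 0.68852 + 0.65328 + 0.67003) / 5 = 0.5924

0.5924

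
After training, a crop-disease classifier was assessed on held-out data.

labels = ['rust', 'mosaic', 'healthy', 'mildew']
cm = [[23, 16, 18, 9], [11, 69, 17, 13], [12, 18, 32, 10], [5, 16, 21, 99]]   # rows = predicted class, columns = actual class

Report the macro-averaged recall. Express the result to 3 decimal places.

Per-class recall (TP/(TP+FN)):
  rust: TP=23, FN=11+12+5=28 → 23/51 = 0.4510
  mosaic: TP=69, FN=16+18+16=50 → 69/119 = 0.5798
  healthy: TP=32, FN=18+17+21=56 → 32/88 = 0.3636
  mildew: TP=99, FN=9+13+10=32 → 99/131 = 0.7557
Macro-recall = mean = (0.4510 + 0.5798 + 0.3636 + 0.7557) / 4 = 0.538

0.538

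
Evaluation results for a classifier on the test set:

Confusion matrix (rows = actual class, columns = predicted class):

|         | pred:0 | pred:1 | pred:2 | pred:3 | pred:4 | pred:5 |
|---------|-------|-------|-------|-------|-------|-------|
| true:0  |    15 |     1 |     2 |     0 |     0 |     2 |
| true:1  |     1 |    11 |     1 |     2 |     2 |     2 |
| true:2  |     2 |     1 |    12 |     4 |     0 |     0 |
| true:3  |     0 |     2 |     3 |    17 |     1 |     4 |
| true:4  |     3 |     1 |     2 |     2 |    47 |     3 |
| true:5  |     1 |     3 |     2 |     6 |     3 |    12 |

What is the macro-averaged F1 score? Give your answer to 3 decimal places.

Per-class F1 score (2·TP/(2·TP+FP+FN)):
  0: TP=15, FP=1+2+0+3+1=7, FN=1+2+0+0+2=5 → 30/42 = 0.7143
  1: TP=11, FP=1+1+2+1+3=8, FN=1+1+2+2+2=8 → 22/38 = 0.5789
  2: TP=12, FP=2+1+3+2+2=10, FN=2+1+4+0+0=7 → 24/41 = 0.5854
  3: TP=17, FP=0+2+4+2+6=14, FN=0+2+3+1+4=10 → 34/58 = 0.5862
  4: TP=47, FP=0+2+0+1+3=6, FN=3+1+2+2+3=11 → 94/111 = 0.8468
  5: TP=12, FP=2+2+0+4+3=11, FN=1+3+2+6+3=15 → 24/50 = 0.4800
Macro-F1 score = mean = (0.7143 + 0.5789 + 0.5854 + 0.5862 + 0.8468 + 0.4800) / 6 = 0.632

0.632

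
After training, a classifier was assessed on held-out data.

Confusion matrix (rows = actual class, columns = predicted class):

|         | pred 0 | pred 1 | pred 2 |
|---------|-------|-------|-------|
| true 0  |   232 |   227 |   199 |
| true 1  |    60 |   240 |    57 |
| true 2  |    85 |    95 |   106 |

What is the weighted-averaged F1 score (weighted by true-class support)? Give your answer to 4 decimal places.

Per-class F1 score (2·TP/(2·TP+FP+FN)):
  0: TP=232, FP=60+85=145, FN=227+199=426 → 464/1035 = 0.44831
  1: TP=240, FP=227+95=322, FN=60+57=117 → 480/919 = 0.52231
  2: TP=106, FP=199+57=256, FN=85+95=180 → 212/648 = 0.32716
Weighted-F1 score = Σ (supportᵢ/N)·F1 scoreᵢ with N=1301: (658/1301)·0.44831 + (357/1301)·0.52231 + (286/1301)·0.32716 = 0.4420

0.4420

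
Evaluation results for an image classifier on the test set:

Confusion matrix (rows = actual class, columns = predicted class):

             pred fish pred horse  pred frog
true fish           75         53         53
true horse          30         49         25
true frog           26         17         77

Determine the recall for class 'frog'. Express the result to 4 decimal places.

0.6417

recall = TP/(TP+FN).
frog: TP=77, FN=26+17=43 → 77/120 = 0.64167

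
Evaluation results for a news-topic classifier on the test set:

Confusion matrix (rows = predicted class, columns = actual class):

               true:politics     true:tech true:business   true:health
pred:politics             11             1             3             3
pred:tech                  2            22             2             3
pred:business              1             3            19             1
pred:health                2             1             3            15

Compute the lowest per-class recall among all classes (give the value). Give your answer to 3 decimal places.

Per-class recall (TP/(TP+FN)):
  politics: TP=11, FN=2+1+2=5 → 11/16 = 0.6875
  tech: TP=22, FN=1+3+1=5 → 22/27 = 0.8148
  business: TP=19, FN=3+2+3=8 → 19/27 = 0.7037
  health: TP=15, FN=3+3+1=7 → 15/22 = 0.6818
Lowest is class 'health' with recall = 0.682.

0.682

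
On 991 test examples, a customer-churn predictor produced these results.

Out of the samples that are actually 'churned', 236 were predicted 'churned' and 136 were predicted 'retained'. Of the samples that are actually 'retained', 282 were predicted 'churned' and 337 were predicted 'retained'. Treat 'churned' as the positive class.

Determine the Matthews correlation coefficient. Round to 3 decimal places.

0.173

MCC = (TP·TN − FP·FN) / √((TP+FP)(TP+FN)(TN+FP)(TN+FN))
Numerator = 236·337 − 282·136 = 41180
Denominator = √(518·372·619·473) = √56418883752 = 237526.5959
MCC = 41180 / 237526.5959 = 0.173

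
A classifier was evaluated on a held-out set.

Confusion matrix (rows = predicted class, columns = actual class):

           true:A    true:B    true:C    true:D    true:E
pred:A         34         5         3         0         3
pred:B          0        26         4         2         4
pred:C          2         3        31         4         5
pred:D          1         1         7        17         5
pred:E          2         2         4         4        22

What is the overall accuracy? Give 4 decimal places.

0.6806

Accuracy = trace / total = (34+26+31+17+22=130) / 191 = 130/191 = 0.6806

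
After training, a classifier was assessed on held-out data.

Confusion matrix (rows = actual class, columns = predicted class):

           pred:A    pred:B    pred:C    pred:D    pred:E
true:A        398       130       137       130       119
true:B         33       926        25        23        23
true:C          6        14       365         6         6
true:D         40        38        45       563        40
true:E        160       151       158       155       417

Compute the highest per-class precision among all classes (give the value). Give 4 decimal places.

0.7355

Per-class precision (TP/(TP+FP)):
  A: TP=398, FP=33+6+40+160=239 → 398/637 = 0.62480
  B: TP=926, FP=130+14+38+151=333 → 926/1259 = 0.73550
  C: TP=365, FP=137+25+45+158=365 → 365/730 = 0.50000
  D: TP=563, FP=130+23+6+155=314 → 563/877 = 0.64196
  E: TP=417, FP=119+23+6+40=188 → 417/605 = 0.68926
Highest is class 'B' with precision = 0.7355.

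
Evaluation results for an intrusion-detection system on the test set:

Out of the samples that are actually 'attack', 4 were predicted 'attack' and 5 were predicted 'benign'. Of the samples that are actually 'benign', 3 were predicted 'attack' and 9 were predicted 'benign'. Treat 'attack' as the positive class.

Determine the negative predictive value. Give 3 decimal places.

NPV = TN/(TN+FN) = 9/(9+5) = 0.643

0.643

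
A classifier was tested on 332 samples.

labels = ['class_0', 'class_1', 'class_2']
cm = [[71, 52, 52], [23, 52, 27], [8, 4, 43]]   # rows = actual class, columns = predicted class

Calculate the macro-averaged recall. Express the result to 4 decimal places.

0.5658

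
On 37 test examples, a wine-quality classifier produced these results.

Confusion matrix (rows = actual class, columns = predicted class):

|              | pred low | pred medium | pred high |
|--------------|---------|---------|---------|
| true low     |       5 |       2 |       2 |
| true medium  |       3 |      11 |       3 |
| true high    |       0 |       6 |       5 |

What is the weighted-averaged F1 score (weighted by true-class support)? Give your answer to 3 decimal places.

0.565

Per-class F1 score (2·TP/(2·TP+FP+FN)):
  low: TP=5, FP=3+0=3, FN=2+2=4 → 10/17 = 0.5882
  medium: TP=11, FP=2+6=8, FN=3+3=6 → 22/36 = 0.6111
  high: TP=5, FP=2+3=5, FN=0+6=6 → 10/21 = 0.4762
Weighted-F1 score = Σ (supportᵢ/N)·F1 scoreᵢ with N=37: (9/37)·0.5882 + (17/37)·0.6111 + (11/37)·0.4762 = 0.565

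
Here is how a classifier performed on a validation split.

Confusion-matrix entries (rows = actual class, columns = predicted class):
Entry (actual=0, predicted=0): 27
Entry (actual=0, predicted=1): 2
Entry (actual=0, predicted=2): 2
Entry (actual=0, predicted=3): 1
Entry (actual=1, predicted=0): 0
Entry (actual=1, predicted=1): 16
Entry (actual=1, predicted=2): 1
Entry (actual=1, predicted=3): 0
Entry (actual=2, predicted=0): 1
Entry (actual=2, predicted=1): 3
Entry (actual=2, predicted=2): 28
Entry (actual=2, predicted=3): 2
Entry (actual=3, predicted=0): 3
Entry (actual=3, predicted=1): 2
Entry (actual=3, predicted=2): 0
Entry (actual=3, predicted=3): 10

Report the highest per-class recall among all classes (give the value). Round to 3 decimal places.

Per-class recall (TP/(TP+FN)):
  0: TP=27, FN=2+2+1=5 → 27/32 = 0.8438
  1: TP=16, FN=0+1+0=1 → 16/17 = 0.9412
  2: TP=28, FN=1+3+2=6 → 28/34 = 0.8235
  3: TP=10, FN=3+2+0=5 → 10/15 = 0.6667
Highest is class '1' with recall = 0.941.

0.941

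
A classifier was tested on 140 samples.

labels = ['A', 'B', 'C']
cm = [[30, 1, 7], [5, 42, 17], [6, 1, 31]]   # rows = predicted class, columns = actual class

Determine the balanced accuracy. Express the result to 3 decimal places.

Balanced accuracy = mean of per-class recall.
  A: recall = 30/41 = 0.7317
  B: recall = 42/44 = 0.9545
  C: recall = 31/55 = 0.5636
Mean = (0.7317 + 0.9545 + 0.5636) / 3 = 0.750

0.750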